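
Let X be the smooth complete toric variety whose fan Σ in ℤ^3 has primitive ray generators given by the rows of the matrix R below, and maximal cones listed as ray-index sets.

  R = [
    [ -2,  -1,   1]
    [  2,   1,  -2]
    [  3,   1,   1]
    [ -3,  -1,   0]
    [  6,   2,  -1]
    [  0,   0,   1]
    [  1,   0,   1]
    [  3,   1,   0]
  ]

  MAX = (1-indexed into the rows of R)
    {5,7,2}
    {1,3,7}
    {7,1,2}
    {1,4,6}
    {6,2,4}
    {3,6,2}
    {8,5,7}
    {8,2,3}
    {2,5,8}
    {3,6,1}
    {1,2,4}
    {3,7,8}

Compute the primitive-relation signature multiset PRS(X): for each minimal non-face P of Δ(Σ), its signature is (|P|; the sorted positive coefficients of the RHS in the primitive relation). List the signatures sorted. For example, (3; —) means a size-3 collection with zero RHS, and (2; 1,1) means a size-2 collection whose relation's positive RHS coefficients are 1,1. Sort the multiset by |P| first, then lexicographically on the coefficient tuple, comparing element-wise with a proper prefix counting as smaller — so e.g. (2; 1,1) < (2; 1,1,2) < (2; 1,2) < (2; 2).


Primitive collections (14):

  P = {4,8}:  v_{4} + v_{8} = 0  ⇒ sig = (2; —)
  P = {1,8}:  v_{1} + v_{8} = v_{7}  ⇒ sig = (2; 1)
  P = {3,4}:  v_{3} + v_{4} = v_{6}  ⇒ sig = (2; 1)
  P = {4,7}:  v_{4} + v_{7} = v_{1}  ⇒ sig = (2; 1)
  P = {6,8}:  v_{6} + v_{8} = v_{3}  ⇒ sig = (2; 1)
  P = {4,5}:  v_{4} + v_{5} = v_{2} + v_{7}  ⇒ sig = (2; 1,1)
  P = {6,7}:  v_{6} + v_{7} = v_{1} + v_{3}  ⇒ sig = (2; 1,1)
  P = {1,5}:  v_{1} + v_{5} = v_{2} + 2·v_{7}  ⇒ sig = (2; 1,2)
  P = {5,6}:  v_{5} + v_{6} = 2·v_{8}  ⇒ sig = (2; 2)
  P = {3,5}:  v_{3} + v_{5} = 3·v_{8}  ⇒ sig = (2; 3)
  P = {1,2,6}:  v_{1} + v_{2} + v_{6} = 0  ⇒ sig = (3; —)
  P = {1,2,3}:  v_{1} + v_{2} + v_{3} = v_{8}  ⇒ sig = (3; 1)
  P = {2,7,8}:  v_{2} + v_{7} + v_{8} = v_{5}  ⇒ sig = (3; 1)
  P = {2,3,7}:  v_{2} + v_{3} + v_{7} = 2·v_{8}  ⇒ sig = (3; 2)

Sorted signature multiset PRS(X):
[(2; —), (2; 1), (2; 1), (2; 1), (2; 1), (2; 1,1), (2; 1,1), (2; 1,2), (2; 2), (2; 3), (3; —), (3; 1), (3; 1), (3; 2)]


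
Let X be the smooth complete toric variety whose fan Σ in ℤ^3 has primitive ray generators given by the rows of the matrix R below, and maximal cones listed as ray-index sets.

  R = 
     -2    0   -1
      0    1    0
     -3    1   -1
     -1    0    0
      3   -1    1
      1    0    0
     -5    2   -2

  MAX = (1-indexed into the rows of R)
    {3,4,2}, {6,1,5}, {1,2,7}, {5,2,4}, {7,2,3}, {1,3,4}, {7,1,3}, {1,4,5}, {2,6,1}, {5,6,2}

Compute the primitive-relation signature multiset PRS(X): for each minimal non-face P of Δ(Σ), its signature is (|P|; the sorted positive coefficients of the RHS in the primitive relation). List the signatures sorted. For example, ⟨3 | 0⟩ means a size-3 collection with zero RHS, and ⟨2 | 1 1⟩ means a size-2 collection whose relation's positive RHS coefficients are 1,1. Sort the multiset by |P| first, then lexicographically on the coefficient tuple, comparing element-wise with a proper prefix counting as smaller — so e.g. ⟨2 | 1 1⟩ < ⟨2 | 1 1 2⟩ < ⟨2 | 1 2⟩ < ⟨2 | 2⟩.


Σ has 9 primitive collections:

  P={3,5}:  v_{3} + v_{5} = 0 ; sig = ⟨2 | 0⟩
  P={4,6}:  v_{4} + v_{6} = 0 ; sig = ⟨2 | 0⟩
  P={3,6}:  v_{3} + v_{6} = v_{1} + v_{2} ; sig = ⟨2 | 1 1⟩
  P={5,7}:  v_{5} + v_{7} = v_{1} + v_{2} ; sig = ⟨2 | 1 1⟩
  P={4,7}:  v_{4} + v_{7} = 2·v_{3} ; sig = ⟨2 | 2⟩
  P={6,7}:  v_{6} + v_{7} = 2·v_{1} + 2·v_{2} ; sig = ⟨2 | 2 2⟩
  P={1,2,3}:  v_{1} + v_{2} + v_{3} = v_{7} ; sig = ⟨3 | 1⟩
  P={1,2,4}:  v_{1} + v_{2} + v_{4} = v_{3} ; sig = ⟨3 | 1⟩
  P={1,2,5}:  v_{1} + v_{2} + v_{5} = v_{6} ; sig = ⟨3 | 1⟩

Sorted signature multiset PRS(X):
[⟨2 | 0⟩, ⟨2 | 0⟩, ⟨2 | 1 1⟩, ⟨2 | 1 1⟩, ⟨2 | 2⟩, ⟨2 | 2 2⟩, ⟨3 | 1⟩, ⟨3 | 1⟩, ⟨3 | 1⟩]


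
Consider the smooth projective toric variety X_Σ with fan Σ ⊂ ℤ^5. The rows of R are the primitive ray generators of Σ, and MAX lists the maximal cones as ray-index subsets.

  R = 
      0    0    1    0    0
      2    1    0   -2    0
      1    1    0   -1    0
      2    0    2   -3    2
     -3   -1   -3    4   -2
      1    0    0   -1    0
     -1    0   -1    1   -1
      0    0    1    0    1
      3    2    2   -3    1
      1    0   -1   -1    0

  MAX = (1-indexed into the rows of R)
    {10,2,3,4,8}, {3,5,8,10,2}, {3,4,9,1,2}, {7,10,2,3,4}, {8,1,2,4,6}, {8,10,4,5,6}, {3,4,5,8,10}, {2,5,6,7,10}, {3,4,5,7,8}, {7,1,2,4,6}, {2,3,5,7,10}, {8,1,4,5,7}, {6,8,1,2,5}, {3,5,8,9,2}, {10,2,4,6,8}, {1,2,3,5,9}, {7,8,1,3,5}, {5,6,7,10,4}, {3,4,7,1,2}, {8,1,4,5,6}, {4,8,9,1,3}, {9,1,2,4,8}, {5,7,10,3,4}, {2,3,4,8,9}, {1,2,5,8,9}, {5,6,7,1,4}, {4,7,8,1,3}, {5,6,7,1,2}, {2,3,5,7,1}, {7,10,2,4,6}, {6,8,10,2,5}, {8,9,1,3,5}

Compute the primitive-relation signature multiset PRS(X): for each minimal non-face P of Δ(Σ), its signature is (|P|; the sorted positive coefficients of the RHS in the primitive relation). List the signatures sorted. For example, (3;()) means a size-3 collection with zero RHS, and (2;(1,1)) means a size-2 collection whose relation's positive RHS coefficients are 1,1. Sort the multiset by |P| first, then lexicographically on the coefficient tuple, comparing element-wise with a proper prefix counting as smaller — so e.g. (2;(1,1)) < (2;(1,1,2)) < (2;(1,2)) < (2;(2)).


12 collections generate NE(X_Σ); each relation:

  {1,10}:  v_{1} + v_{10} = v_{6} ; sig = (2;(1))
  {3,6}:  v_{3} + v_{6} = v_{2} ; sig = (2;(1))
  {6,9}:  v_{6} + v_{9} = v_{1} + 2·v_{2} + v_{8} ; sig = (2;(1,1,2))
  {7,9}:  v_{7} + v_{9} = v_{1} + 2·v_{3} ; sig = (2;(1,2))
  {9,10}:  v_{9} + v_{10} = 2·v_{2} + v_{8} ; sig = (2;(1,2))
  {6,7,8}:  v_{6} + v_{7} + v_{8} = 0 ; sig = (3;())
  {2,4,5}:  v_{2} + v_{4} + v_{5} = v_{10} ; sig = (3;(1))
  {2,7,8}:  v_{2} + v_{7} + v_{8} = v_{3} ; sig = (3;(1))
  {4,5,9}:  v_{4} + v_{5} + v_{9} = v_{2} + v_{8} ; sig = (3;(1,1))
  {7,8,10}:  v_{7} + v_{8} + v_{10} = v_{3} + v_{4} + v_{5} ; sig = (3;(1,1,1))
  {1,3,4,5}:  v_{1} + v_{3} + v_{4} + v_{5} = 0 ; sig = (4;())
  {1,2,3,8}:  v_{1} + v_{2} + v_{3} + v_{8} = v_{9} ; sig = (4;(1))

Signatures (|P|; sorted positive RHS coefficients), sorted:
    (2;(1))
    (2;(1))
    (2;(1,1,2))
    (2;(1,2))
    (2;(1,2))
    (3;())
    (3;(1))
    (3;(1))
    (3;(1,1))
    (3;(1,1,1))
    (4;())
    (4;(1))


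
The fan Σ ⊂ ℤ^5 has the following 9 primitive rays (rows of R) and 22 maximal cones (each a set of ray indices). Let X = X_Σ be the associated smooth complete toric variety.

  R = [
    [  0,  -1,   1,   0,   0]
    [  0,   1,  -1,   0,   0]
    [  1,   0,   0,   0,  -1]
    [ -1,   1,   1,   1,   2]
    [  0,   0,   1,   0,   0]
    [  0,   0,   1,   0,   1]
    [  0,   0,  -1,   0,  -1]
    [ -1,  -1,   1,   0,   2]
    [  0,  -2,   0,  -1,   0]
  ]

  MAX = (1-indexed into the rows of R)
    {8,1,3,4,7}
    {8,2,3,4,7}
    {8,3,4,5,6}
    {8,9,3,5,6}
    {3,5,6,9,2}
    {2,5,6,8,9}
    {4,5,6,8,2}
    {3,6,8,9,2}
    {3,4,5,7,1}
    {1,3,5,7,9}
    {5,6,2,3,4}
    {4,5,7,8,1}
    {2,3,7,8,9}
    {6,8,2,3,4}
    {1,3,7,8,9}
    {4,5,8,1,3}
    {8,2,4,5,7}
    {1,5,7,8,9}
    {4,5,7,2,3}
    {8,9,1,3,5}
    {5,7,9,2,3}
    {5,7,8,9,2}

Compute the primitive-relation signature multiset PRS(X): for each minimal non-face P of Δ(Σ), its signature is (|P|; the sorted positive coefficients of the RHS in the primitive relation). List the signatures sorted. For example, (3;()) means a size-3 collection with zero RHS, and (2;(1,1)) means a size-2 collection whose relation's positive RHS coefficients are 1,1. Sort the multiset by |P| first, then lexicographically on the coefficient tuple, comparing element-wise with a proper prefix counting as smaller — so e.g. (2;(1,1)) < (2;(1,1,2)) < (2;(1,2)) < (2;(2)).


Primitive collections (6):

  P = {1,2}:  v_{1} + v_{2} = 0  ⟹  sig = (2;())
  P = {6,7}:  v_{6} + v_{7} = 0  ⟹  sig = (2;())
  P = {4,9}:  v_{4} + v_{9} = v_{8}  ⟹  sig = (2;(1))
  P = {1,6}:  v_{1} + v_{6} = v_{3} + v_{5} + v_{8}  ⟹  sig = (2;(1,1,1))
  P = {2,3,5,8}:  v_{2} + v_{3} + v_{5} + v_{8} = v_{6}  ⟹  sig = (4;(1))
  P = {3,5,7,8}:  v_{3} + v_{5} + v_{7} + v_{8} = v_{1}  ⟹  sig = (4;(1))

Sorted signature multiset PRS(X):
{ (2;()) ×2,  (2;(1)),  (2;(1,1,1)),  (4;(1)) ×2 }


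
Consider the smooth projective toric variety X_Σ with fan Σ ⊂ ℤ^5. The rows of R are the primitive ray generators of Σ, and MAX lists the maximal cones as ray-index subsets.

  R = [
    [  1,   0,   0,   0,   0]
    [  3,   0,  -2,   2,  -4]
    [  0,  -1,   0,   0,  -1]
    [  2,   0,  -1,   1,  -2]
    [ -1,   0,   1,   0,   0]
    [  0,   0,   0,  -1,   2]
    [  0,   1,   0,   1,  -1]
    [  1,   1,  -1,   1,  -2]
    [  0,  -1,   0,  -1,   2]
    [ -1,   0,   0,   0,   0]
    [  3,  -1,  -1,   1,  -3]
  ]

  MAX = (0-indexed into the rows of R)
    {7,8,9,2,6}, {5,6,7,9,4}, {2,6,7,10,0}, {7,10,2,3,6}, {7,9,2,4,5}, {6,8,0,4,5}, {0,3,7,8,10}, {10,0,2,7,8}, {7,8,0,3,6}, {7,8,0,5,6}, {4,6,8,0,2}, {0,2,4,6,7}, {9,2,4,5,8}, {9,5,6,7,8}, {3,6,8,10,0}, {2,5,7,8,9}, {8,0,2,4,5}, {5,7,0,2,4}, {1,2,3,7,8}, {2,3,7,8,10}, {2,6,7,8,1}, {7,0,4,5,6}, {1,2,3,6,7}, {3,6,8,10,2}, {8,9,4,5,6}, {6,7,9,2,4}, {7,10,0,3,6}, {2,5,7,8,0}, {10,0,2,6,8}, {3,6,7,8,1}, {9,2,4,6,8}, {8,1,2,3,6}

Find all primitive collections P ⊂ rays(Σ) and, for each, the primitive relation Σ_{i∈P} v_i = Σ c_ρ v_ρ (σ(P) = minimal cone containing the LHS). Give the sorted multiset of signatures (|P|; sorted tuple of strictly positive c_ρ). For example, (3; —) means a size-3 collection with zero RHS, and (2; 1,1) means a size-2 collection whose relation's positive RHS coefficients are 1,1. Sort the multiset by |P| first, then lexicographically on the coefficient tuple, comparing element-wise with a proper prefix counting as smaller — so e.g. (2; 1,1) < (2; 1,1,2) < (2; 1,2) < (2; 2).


18 collections generate NE(X_Σ); each relation:

  P={0,9}:  v_{0} + v_{9} = 0  ⇒ sig = (2; —)
  P={9,10}:  v_{9} + v_{10} = v_{2} + v_{3}  ⇒ sig = (2; 1,1)
  P={1,4}:  v_{1} + v_{4} = v_{2} + v_{3} + v_{6}  ⇒ sig = (2; 1,1,1)
  P={1,5}:  v_{1} + v_{5} = v_{3} + v_{7} + v_{8}  ⇒ sig = (2; 1,1,1)
  P={3,4}:  v_{3} + v_{4} = v_{0} + v_{2} + v_{6}  ⇒ sig = (2; 1,1,1)
  P={3,5}:  v_{3} + v_{5} = v_{0} + v_{7} + v_{8}  ⇒ sig = (2; 1,1,1)
  P={3,9}:  v_{3} + v_{9} = v_{2} + v_{6} + v_{7} + v_{8}  ⇒ sig = (2; 1,1,1,1)
  P={5,10}:  v_{5} + v_{10} = 2·v_{0} + v_{2} + v_{7} + v_{8}  ⇒ sig = (2; 1,1,1,2)
  P={4,10}:  v_{4} + v_{10} = 2·v_{0} + 2·v_{2} + v_{6}  ⇒ sig = (2; 1,2,2)
  P={1,10}:  v_{1} + v_{10} = v_{2} + 3·v_{3}  ⇒ sig = (2; 1,3)
  P={0,1}:  v_{0} + v_{1} = 2·v_{3}  ⇒ sig = (2; 2)
  P={1,9}:  v_{1} + v_{9} = 2·v_{2} + 2·v_{6} + 2·v_{7} + 2·v_{8}  ⇒ sig = (2; 2,2,2,2)
  P={2,5,6}:  v_{2} + v_{5} + v_{6} = 0  ⇒ sig = (3; —)
  P={4,7,8}:  v_{4} + v_{7} + v_{8} = 0  ⇒ sig = (3; —)
  P={0,2,3}:  v_{0} + v_{2} + v_{3} = v_{10}  ⇒ sig = (3; 1)
  P={6,7,8,10}:  v_{6} + v_{7} + v_{8} + v_{10} = 2·v_{3}  ⇒ sig = (4; 2)
  P={0,2,6,7,8}:  v_{0} + v_{2} + v_{6} + v_{7} + v_{8} = v_{3}  ⇒ sig = (5; 1)
  P={2,3,6,7,8}:  v_{2} + v_{3} + v_{6} + v_{7} + v_{8} = v_{1}  ⇒ sig = (5; 1)

Hence PRS(X_Σ) =
[(2; —), (2; 1,1), (2; 1,1,1), (2; 1,1,1), (2; 1,1,1), (2; 1,1,1), (2; 1,1,1,1), (2; 1,1,1,2), (2; 1,2,2), (2; 1,3), (2; 2), (2; 2,2,2,2), (3; —), (3; —), (3; 1), (4; 2), (5; 1), (5; 1)]


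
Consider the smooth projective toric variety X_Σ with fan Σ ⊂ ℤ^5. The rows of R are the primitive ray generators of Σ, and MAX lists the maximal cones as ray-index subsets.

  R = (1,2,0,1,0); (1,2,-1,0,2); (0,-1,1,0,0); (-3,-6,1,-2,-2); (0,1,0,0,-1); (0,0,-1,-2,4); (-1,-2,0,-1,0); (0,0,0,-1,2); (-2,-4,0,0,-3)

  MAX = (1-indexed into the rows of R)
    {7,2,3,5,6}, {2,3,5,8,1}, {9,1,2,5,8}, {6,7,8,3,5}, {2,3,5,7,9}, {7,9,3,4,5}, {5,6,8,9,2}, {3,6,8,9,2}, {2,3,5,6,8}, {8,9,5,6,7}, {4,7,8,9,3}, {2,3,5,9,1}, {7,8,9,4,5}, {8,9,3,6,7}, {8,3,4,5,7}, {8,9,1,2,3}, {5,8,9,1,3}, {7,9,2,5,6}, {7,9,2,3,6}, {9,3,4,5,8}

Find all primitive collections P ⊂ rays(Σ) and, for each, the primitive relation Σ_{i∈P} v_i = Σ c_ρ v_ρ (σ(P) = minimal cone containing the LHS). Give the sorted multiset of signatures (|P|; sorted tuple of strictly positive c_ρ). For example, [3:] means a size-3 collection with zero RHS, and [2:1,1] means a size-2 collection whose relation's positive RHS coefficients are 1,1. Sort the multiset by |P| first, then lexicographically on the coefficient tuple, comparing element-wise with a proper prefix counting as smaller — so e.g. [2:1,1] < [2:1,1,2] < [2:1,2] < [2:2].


Minimal non-faces — 9 found among 9 rays, 20 max cones:

  P={1,7}:  v_{1} + v_{7} = 0 — sig = [2:]
  P={1,6}:  v_{1} + v_{6} = v_{2} + v_{8} — sig = [2:1,1]
  P={1,4}:  v_{1} + v_{4} = v_{3} + v_{5} + v_{8} + v_{9} — sig = [2:1,1,1,1]
  P={4,6}:  v_{4} + v_{6} = 3·v_{7} + v_{8} — sig = [2:1,3]
  P={2,4}:  v_{2} + v_{4} = 2·v_{7} — sig = [2:2]
  P={2,7,8}:  v_{2} + v_{7} + v_{8} = v_{6} — sig = [3:1]
  P={3,5,6,9}:  v_{3} + v_{5} + v_{6} + v_{9} = 2·v_{7} — sig = [4:2]
  P={2,3,5,8,9}:  v_{2} + v_{3} + v_{5} + v_{8} + v_{9} = v_{7} — sig = [5:1]
  P={3,5,7,8,9}:  v_{3} + v_{5} + v_{7} + v_{8} + v_{9} = v_{4} — sig = [5:1]

Hence PRS(X_Σ) =
[[2:], [2:1,1], [2:1,1,1,1], [2:1,3], [2:2], [3:1], [4:2], [5:1], [5:1]]


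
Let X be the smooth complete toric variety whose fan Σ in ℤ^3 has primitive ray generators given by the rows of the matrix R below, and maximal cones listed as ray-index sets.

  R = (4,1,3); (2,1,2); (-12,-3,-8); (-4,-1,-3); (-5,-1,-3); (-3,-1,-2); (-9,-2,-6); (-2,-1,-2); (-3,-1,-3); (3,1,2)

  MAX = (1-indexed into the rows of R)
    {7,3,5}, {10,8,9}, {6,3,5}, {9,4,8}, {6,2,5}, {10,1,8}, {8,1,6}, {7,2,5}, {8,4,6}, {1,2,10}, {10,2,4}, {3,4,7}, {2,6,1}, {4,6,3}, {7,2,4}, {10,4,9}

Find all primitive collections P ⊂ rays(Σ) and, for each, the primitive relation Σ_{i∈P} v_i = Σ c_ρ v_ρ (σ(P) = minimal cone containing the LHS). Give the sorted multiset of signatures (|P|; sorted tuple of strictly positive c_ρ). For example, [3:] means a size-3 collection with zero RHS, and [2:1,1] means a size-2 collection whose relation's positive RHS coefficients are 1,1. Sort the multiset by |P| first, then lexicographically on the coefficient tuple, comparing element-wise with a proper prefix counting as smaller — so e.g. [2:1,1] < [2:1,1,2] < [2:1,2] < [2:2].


The 23 primitive collections of Σ (r=10, n=3):

  {1,4}:  v_{1} + v_{4} = 0  ⟹  sig = [2:]
  {2,8}:  v_{2} + v_{8} = 0  ⟹  sig = [2:]
  {6,10}:  v_{6} + v_{10} = 0  ⟹  sig = [2:]
  {1,7}:  v_{1} + v_{7} = v_{5}  ⟹  sig = [2:1]
  {3,10}:  v_{3} + v_{10} = v_{7}  ⟹  sig = [2:1]
  {4,5}:  v_{4} + v_{5} = v_{7}  ⟹  sig = [2:1]
  {6,7}:  v_{6} + v_{7} = v_{3}  ⟹  sig = [2:1]
  {1,3}:  v_{1} + v_{3} = v_{5} + v_{6}  ⟹  sig = [2:1,1]
  {1,5}:  v_{1} + v_{5} = v_{2} + v_{6}  ⟹  sig = [2:1,1]
  {1,9}:  v_{1} + v_{9} = v_{8} + v_{10}  ⟹  sig = [2:1,1]
  {2,9}:  v_{2} + v_{9} = v_{4} + v_{10}  ⟹  sig = [2:1,1]
  {5,8}:  v_{5} + v_{8} = v_{4} + v_{6}  ⟹  sig = [2:1,1]
  {5,10}:  v_{5} + v_{10} = v_{2} + v_{4}  ⟹  sig = [2:1,1]
  {6,9}:  v_{6} + v_{9} = v_{4} + v_{8}  ⟹  sig = [2:1,1]
  {7,8}:  v_{7} + v_{8} = 2·v_{4} + v_{6}  ⟹  sig = [2:1,2]
  {7,10}:  v_{7} + v_{10} = v_{2} + 2·v_{4}  ⟹  sig = [2:1,2]
  {3,9}:  v_{3} + v_{9} = 3·v_{4} + v_{6}  ⟹  sig = [2:1,3]
  {2,3}:  v_{2} + v_{3} = 2·v_{5}  ⟹  sig = [2:2]
  {5,9}:  v_{5} + v_{9} = 2·v_{4}  ⟹  sig = [2:2]
  {3,8}:  v_{3} + v_{8} = 2·v_{4} + 2·v_{6}  ⟹  sig = [2:2,2]
  {7,9}:  v_{7} + v_{9} = 3·v_{4}  ⟹  sig = [2:3]
  {2,4,6}:  v_{2} + v_{4} + v_{6} = v_{5}  ⟹  sig = [3:1]
  {4,8,10}:  v_{4} + v_{8} + v_{10} = v_{9}  ⟹  sig = [3:1]

Signatures (|P|; sorted positive RHS coefficients), sorted:
{ [2:] ×3,  [2:1] ×4,  [2:1,1] ×7,  [2:1,2] ×2,  [2:1,3],  [2:2] ×2,  [2:2,2],  [2:3],  [3:1] ×2 }


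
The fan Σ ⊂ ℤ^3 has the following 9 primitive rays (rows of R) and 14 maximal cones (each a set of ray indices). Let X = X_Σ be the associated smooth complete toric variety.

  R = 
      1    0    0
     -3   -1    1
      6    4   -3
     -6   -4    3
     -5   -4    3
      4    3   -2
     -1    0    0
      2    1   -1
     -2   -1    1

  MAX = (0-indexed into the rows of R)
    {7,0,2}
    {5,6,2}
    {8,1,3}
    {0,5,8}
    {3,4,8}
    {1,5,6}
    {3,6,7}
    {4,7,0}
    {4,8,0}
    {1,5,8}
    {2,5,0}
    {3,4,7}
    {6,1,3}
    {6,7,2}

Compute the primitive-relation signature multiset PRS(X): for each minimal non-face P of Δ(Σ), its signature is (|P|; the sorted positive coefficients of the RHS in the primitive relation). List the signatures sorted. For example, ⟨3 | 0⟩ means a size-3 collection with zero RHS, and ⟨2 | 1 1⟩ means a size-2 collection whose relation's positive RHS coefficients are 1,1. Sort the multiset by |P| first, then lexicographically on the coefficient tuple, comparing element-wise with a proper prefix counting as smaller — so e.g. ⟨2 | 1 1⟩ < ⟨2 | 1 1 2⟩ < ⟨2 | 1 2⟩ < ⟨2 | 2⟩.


|primitive collections| = 15. Relations:

  • {0,6}:  v_{0} + v_{6} = 0  ⇒ sig = ⟨2 | 0⟩
  • {2,3}:  v_{2} + v_{3} = 0  ⇒ sig = ⟨2 | 0⟩
  • {7,8}:  v_{7} + v_{8} = 0  ⇒ sig = ⟨2 | 0⟩
  • {0,1}:  v_{0} + v_{1} = v_{8}  ⇒ sig = ⟨2 | 1⟩
  • {0,3}:  v_{0} + v_{3} = v_{4}  ⇒ sig = ⟨2 | 1⟩
  • {1,7}:  v_{1} + v_{7} = v_{6}  ⇒ sig = ⟨2 | 1⟩
  • {2,4}:  v_{2} + v_{4} = v_{0}  ⇒ sig = ⟨2 | 1⟩
  • {2,8}:  v_{2} + v_{8} = v_{5}  ⇒ sig = ⟨2 | 1⟩
  • {3,5}:  v_{3} + v_{5} = v_{8}  ⇒ sig = ⟨2 | 1⟩
  • {4,6}:  v_{4} + v_{6} = v_{3}  ⇒ sig = ⟨2 | 1⟩
  • {5,7}:  v_{5} + v_{7} = v_{2}  ⇒ sig = ⟨2 | 1⟩
  • {6,8}:  v_{6} + v_{8} = v_{1}  ⇒ sig = ⟨2 | 1⟩
  • {1,2}:  v_{1} + v_{2} = v_{5} + v_{6}  ⇒ sig = ⟨2 | 1 1⟩
  • {1,4}:  v_{1} + v_{4} = v_{3} + v_{8}  ⇒ sig = ⟨2 | 1 1⟩
  • {4,5}:  v_{4} + v_{5} = v_{0} + v_{8}  ⇒ sig = ⟨2 | 1 1⟩

Hence PRS(X_Σ) =
{ ⟨2 | 0⟩ ×3,  ⟨2 | 1⟩ ×9,  ⟨2 | 1 1⟩ ×3 }


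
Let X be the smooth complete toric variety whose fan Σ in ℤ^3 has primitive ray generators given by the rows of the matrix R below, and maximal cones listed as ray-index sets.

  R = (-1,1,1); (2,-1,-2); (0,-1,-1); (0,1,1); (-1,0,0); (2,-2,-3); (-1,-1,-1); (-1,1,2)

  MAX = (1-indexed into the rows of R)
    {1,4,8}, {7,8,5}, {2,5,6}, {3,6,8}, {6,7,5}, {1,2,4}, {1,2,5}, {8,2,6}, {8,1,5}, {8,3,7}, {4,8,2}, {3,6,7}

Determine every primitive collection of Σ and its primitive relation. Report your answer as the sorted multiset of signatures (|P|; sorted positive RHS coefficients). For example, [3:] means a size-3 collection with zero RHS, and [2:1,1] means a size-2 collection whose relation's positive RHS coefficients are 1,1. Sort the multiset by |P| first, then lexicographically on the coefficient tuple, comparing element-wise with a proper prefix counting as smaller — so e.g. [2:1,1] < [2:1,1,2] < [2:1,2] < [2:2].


Primitive collections (14):

  P={3,4}:  v_{3} + v_{4} = 0  ⟹  sig = [2:]
  P={1,3}:  v_{1} + v_{3} = v_{5}  ⟹  sig = [2:1]
  P={2,3}:  v_{2} + v_{3} = v_{6}  ⟹  sig = [2:1]
  P={3,5}:  v_{3} + v_{5} = v_{7}  ⟹  sig = [2:1]
  P={4,5}:  v_{4} + v_{5} = v_{1}  ⟹  sig = [2:1]
  P={4,6}:  v_{4} + v_{6} = v_{2}  ⟹  sig = [2:1]
  P={4,7}:  v_{4} + v_{7} = v_{5}  ⟹  sig = [2:1]
  P={1,6}:  v_{1} + v_{6} = v_{2} + v_{5}  ⟹  sig = [2:1,1]
  P={2,7}:  v_{2} + v_{7} = v_{5} + v_{6}  ⟹  sig = [2:1,1]
  P={1,7}:  v_{1} + v_{7} = 2·v_{5}  ⟹  sig = [2:2]
  P={2,5,8}:  v_{2} + v_{5} + v_{8} = 0  ⟹  sig = [3:]
  P={1,2,8}:  v_{1} + v_{2} + v_{8} = v_{4}  ⟹  sig = [3:1]
  P={5,6,8}:  v_{5} + v_{6} + v_{8} = v_{3}  ⟹  sig = [3:1]
  P={6,7,8}:  v_{6} + v_{7} + v_{8} = 2·v_{3}  ⟹  sig = [3:2]

Signatures (|P|; sorted positive RHS coefficients), sorted:
[[2:], [2:1], [2:1], [2:1], [2:1], [2:1], [2:1], [2:1,1], [2:1,1], [2:2], [3:], [3:1], [3:1], [3:2]]


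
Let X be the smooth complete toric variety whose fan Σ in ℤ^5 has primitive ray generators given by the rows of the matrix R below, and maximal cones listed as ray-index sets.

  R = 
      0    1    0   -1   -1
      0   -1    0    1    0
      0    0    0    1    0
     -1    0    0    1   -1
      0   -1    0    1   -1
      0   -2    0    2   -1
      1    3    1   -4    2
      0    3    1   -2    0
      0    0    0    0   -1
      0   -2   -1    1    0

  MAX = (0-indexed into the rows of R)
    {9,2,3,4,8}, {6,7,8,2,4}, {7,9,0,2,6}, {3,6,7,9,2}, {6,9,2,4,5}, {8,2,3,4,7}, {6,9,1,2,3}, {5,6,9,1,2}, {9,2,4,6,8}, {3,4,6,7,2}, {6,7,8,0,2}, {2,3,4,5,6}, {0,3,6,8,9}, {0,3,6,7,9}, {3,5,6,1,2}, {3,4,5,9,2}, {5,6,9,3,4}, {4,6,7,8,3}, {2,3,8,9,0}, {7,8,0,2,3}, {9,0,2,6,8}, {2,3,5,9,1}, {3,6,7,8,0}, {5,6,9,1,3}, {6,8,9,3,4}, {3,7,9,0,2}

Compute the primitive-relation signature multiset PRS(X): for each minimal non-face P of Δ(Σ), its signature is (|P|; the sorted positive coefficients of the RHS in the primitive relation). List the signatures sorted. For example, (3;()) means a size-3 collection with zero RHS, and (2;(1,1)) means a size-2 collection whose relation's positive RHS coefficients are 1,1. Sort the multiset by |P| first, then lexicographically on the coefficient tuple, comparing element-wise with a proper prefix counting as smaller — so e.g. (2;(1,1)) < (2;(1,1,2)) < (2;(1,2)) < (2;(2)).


14 minimal non-faces of Δ(Σ) (on 10 rays):

  P={0,1}:  v_{0} + v_{1} = v_{8} — sig = (2;(1))
  P={1,4}:  v_{1} + v_{4} = v_{5} — sig = (2;(1))
  P={1,8}:  v_{1} + v_{8} = v_{4} — sig = (2;(1))
  P={0,5}:  v_{0} + v_{5} = v_{4} + v_{8} — sig = (2;(1,1))
  P={1,7}:  v_{1} + v_{7} = v_{2} + v_{3} + v_{4} + v_{6} — sig = (2;(1,1,1,1))
  P={5,7}:  v_{5} + v_{7} = v_{2} + v_{3} + 2·v_{4} + v_{6} — sig = (2;(1,1,1,2))
  P={0,4}:  v_{0} + v_{4} = 2·v_{8} — sig = (2;(2))
  P={5,8}:  v_{5} + v_{8} = 2·v_{4} — sig = (2;(2))
  P={4,7,9}:  v_{4} + v_{7} + v_{9} = v_{8} — sig = (3;(1))
  P={7,8,9}:  v_{7} + v_{8} + v_{9} = v_{0} — sig = (3;(1))
  P={2,3,6,8}:  v_{2} + v_{3} + v_{6} + v_{8} = v_{7} — sig = (4;(1))
  P={0,2,3,6}:  v_{0} + v_{2} + v_{3} + v_{6} = 2·v_{7} + v_{9} — sig = (4;(1,2))
  P={2,3,4,6,9}:  v_{2} + v_{3} + v_{4} + v_{6} + v_{9} = 0 — sig = (5;())
  P={2,3,5,6,9}:  v_{2} + v_{3} + v_{5} + v_{6} + v_{9} = v_{1} — sig = (5;(1))

Hence PRS(X_Σ) =
{ (2;(1)) ×3,  (2;(1,1)),  (2;(1,1,1,1)),  (2;(1,1,1,2)),  (2;(2)) ×2,  (3;(1)) ×2,  (4;(1)),  (4;(1,2)),  (5;()),  (5;(1)) }


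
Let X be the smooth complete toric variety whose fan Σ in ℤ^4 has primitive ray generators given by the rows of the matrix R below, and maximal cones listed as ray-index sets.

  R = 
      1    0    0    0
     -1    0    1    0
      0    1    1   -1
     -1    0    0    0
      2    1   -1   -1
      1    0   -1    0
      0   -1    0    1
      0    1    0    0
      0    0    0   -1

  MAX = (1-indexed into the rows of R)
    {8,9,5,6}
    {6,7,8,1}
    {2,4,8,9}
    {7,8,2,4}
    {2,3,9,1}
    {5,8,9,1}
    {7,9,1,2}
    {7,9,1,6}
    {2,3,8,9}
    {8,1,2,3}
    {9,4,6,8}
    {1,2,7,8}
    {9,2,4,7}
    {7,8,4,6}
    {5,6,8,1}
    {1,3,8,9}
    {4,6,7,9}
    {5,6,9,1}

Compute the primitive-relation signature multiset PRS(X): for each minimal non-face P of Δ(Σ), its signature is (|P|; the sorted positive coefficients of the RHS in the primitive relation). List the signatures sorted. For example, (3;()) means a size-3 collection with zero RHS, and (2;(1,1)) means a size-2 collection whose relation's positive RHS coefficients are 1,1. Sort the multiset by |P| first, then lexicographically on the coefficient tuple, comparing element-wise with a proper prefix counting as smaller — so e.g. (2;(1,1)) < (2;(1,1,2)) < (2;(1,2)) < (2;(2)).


Δ(Σ) — 9 vertices, 12 min non-faces:

  P={1,4}:  v_{1} + v_{4} = 0 ; sig = (2;())
  P={2,6}:  v_{2} + v_{6} = 0 ; sig = (2;())
  P={3,7}:  v_{3} + v_{7} = v_{1} + v_{2} ; sig = (2;(1,1))
  P={5,7}:  v_{5} + v_{7} = v_{1} + v_{6} ; sig = (2;(1,1))
  P={2,5}:  v_{2} + v_{5} = v_{1} + v_{8} + v_{9} ; sig = (2;(1,1,1))
  P={3,4}:  v_{3} + v_{4} = v_{2} + v_{8} + v_{9} ; sig = (2;(1,1,1))
  P={3,6}:  v_{3} + v_{6} = v_{1} + v_{8} + v_{9} ; sig = (2;(1,1,1))
  P={4,5}:  v_{4} + v_{5} = v_{6} + v_{8} + v_{9} ; sig = (2;(1,1,1))
  P={3,5}:  v_{3} + v_{5} = 2·v_{1} + 2·v_{8} + 2·v_{9} ; sig = (2;(2,2,2))
  P={7,8,9}:  v_{7} + v_{8} + v_{9} = 0 ; sig = (3;())
  P={1,2,8,9}:  v_{1} + v_{2} + v_{8} + v_{9} = v_{3} ; sig = (4;(1))
  P={1,6,8,9}:  v_{1} + v_{6} + v_{8} + v_{9} = v_{5} ; sig = (4;(1))

so the primitive-relation signature multiset is
{ (2;()) ×2,  (2;(1,1)) ×2,  (2;(1,1,1)) ×4,  (2;(2,2,2)),  (3;()),  (4;(1)) ×2 }


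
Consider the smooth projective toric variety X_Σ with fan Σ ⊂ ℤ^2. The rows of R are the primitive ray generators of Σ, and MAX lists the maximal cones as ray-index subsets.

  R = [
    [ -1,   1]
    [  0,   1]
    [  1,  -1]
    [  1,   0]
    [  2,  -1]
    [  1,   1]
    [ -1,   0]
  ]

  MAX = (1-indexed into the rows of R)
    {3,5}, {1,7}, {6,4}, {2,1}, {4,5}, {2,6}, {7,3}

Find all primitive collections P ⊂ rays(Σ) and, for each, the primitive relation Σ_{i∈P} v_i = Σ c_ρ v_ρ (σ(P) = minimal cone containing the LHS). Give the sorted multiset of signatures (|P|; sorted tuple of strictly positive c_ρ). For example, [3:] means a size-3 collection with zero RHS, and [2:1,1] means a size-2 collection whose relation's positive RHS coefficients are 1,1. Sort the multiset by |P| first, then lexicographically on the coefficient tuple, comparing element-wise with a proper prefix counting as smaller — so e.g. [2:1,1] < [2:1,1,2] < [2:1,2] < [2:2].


Primitive collections (14):

  • {1,3}:  v_{1} + v_{3} = 0 — sig = [2:]
  • {4,7}:  v_{4} + v_{7} = 0 — sig = [2:]
  • {1,4}:  v_{1} + v_{4} = v_{2} — sig = [2:1]
  • {1,5}:  v_{1} + v_{5} = v_{4} — sig = [2:1]
  • {2,3}:  v_{2} + v_{3} = v_{4} — sig = [2:1]
  • {2,4}:  v_{2} + v_{4} = v_{6} — sig = [2:1]
  • {2,7}:  v_{2} + v_{7} = v_{1} — sig = [2:1]
  • {3,4}:  v_{3} + v_{4} = v_{5} — sig = [2:1]
  • {5,7}:  v_{5} + v_{7} = v_{3} — sig = [2:1]
  • {6,7}:  v_{6} + v_{7} = v_{2} — sig = [2:1]
  • {1,6}:  v_{1} + v_{6} = 2·v_{2} — sig = [2:2]
  • {2,5}:  v_{2} + v_{5} = 2·v_{4} — sig = [2:2]
  • {3,6}:  v_{3} + v_{6} = 2·v_{4} — sig = [2:2]
  • {5,6}:  v_{5} + v_{6} = 3·v_{4} — sig = [2:3]

Signatures (|P|; sorted positive RHS coefficients), sorted:
    [2:]
    [2:]
    [2:1]
    [2:1]
    [2:1]
    [2:1]
    [2:1]
    [2:1]
    [2:1]
    [2:1]
    [2:2]
    [2:2]
    [2:2]
    [2:3]


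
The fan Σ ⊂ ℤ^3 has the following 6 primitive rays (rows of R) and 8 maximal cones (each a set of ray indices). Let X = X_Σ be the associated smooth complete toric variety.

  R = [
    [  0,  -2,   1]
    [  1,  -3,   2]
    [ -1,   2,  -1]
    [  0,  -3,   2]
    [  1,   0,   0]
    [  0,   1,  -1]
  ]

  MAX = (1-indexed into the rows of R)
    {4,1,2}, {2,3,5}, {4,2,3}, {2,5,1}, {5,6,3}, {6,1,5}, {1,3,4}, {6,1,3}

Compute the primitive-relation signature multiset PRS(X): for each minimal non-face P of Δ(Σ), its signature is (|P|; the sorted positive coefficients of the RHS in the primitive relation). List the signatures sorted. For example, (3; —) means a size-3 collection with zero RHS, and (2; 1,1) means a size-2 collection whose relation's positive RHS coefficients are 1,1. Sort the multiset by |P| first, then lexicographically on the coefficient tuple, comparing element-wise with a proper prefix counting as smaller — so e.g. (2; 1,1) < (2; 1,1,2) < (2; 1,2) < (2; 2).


Minimal non-faces — 5 found among 6 rays, 8 max cones:

  {4,5}:  v_{4} + v_{5} = v_{2}  so sig = (2; 1)
  {4,6}:  v_{4} + v_{6} = v_{1}  so sig = (2; 1)
  {2,6}:  v_{2} + v_{6} = v_{1} + v_{5}  so sig = (2; 1,1)
  {1,3,5}:  v_{1} + v_{3} + v_{5} = 0  so sig = (3; —)
  {1,2,3}:  v_{1} + v_{2} + v_{3} = v_{4}  so sig = (3; 1)

so the primitive-relation signature multiset is
    |P|=2: 3 collections, coeffs (1), (1), (1,1)
    |P|=3: 2 collections, coeffs (), (1)


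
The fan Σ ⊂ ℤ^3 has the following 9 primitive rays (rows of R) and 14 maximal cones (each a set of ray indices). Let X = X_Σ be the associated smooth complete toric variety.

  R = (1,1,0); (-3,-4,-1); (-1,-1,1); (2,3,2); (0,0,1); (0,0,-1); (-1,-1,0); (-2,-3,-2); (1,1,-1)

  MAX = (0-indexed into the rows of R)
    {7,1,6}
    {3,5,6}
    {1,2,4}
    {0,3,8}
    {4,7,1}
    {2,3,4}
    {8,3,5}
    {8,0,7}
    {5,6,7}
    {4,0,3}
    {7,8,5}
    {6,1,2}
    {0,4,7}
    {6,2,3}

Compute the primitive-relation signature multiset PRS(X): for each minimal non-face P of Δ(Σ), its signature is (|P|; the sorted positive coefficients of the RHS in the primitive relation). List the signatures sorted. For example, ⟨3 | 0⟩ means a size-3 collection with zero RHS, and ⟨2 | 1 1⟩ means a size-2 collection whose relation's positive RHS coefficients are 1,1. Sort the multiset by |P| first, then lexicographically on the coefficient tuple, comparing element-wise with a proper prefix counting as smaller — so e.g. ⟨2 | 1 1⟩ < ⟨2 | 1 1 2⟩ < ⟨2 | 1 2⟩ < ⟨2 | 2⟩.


The 15 primitive collections of Σ (r=9, n=3):

  • {0,6}:  v_{0} + v_{6} = 0  ⟹  sig = ⟨2 | 0⟩
  • {2,8}:  v_{2} + v_{8} = 0  ⟹  sig = ⟨2 | 0⟩
  • {3,7}:  v_{3} + v_{7} = 0  ⟹  sig = ⟨2 | 0⟩
  • {4,5}:  v_{4} + v_{5} = 0  ⟹  sig = ⟨2 | 0⟩
  • {0,2}:  v_{0} + v_{2} = v_{4}  ⟹  sig = ⟨2 | 1⟩
  • {0,5}:  v_{0} + v_{5} = v_{8}  ⟹  sig = ⟨2 | 1⟩
  • {1,3}:  v_{1} + v_{3} = v_{2}  ⟹  sig = ⟨2 | 1⟩
  • {1,8}:  v_{1} + v_{8} = v_{7}  ⟹  sig = ⟨2 | 1⟩
  • {2,5}:  v_{2} + v_{5} = v_{6}  ⟹  sig = ⟨2 | 1⟩
  • {2,7}:  v_{2} + v_{7} = v_{1}  ⟹  sig = ⟨2 | 1⟩
  • {4,6}:  v_{4} + v_{6} = v_{2}  ⟹  sig = ⟨2 | 1⟩
  • {4,8}:  v_{4} + v_{8} = v_{0}  ⟹  sig = ⟨2 | 1⟩
  • {6,8}:  v_{6} + v_{8} = v_{5}  ⟹  sig = ⟨2 | 1⟩
  • {0,1}:  v_{0} + v_{1} = v_{4} + v_{7}  ⟹  sig = ⟨2 | 1 1⟩
  • {1,5}:  v_{1} + v_{5} = v_{6} + v_{7}  ⟹  sig = ⟨2 | 1 1⟩

so the primitive-relation signature multiset is
[⟨2 | 0⟩, ⟨2 | 0⟩, ⟨2 | 0⟩, ⟨2 | 0⟩, ⟨2 | 1⟩, ⟨2 | 1⟩, ⟨2 | 1⟩, ⟨2 | 1⟩, ⟨2 | 1⟩, ⟨2 | 1⟩, ⟨2 | 1⟩, ⟨2 | 1⟩, ⟨2 | 1⟩, ⟨2 | 1 1⟩, ⟨2 | 1 1⟩]


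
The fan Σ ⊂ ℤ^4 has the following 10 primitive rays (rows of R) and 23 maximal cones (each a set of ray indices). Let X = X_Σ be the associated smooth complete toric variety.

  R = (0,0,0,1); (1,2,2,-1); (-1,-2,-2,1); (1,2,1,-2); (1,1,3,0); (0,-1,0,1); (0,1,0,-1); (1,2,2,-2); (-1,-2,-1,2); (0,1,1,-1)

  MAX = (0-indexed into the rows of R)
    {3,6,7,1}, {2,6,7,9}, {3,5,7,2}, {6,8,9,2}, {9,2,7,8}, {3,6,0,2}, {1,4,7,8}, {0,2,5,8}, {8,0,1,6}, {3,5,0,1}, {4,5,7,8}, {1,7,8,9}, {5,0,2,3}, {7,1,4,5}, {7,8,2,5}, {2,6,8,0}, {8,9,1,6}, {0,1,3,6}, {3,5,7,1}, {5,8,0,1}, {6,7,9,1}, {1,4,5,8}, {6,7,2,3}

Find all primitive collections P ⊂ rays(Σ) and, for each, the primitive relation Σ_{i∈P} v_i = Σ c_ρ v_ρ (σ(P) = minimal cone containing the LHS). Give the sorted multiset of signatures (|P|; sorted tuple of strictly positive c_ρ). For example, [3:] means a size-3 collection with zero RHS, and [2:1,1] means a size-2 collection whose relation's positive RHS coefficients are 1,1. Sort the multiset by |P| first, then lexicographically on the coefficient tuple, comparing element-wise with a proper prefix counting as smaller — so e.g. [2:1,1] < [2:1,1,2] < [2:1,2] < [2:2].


|primitive collections| = 14. Relations:

  P = {1,2}:  v_{1} + v_{2} = 0  ⟹  sig = [2:]
  P = {3,8}:  v_{3} + v_{8} = 0  ⟹  sig = [2:]
  P = {5,6}:  v_{5} + v_{6} = 0  ⟹  sig = [2:]
  P = {0,7}:  v_{0} + v_{7} = v_{1}  ⟹  sig = [2:1]
  P = {3,9}:  v_{3} + v_{9} = v_{6} + v_{7}  ⟹  sig = [2:1,1]
  P = {5,9}:  v_{5} + v_{9} = v_{7} + v_{8}  ⟹  sig = [2:1,1]
  P = {0,9}:  v_{0} + v_{9} = v_{1} + v_{6} + v_{8}  ⟹  sig = [2:1,1,1]
  P = {2,4}:  v_{2} + v_{4} = v_{5} + v_{7} + v_{8}  ⟹  sig = [2:1,1,1]
  P = {3,4}:  v_{3} + v_{4} = v_{1} + v_{5} + v_{7}  ⟹  sig = [2:1,1,1]
  P = {4,6}:  v_{4} + v_{6} = v_{1} + v_{7} + v_{8}  ⟹  sig = [2:1,1,1]
  P = {0,4}:  v_{0} + v_{4} = 2·v_{1} + v_{5} + v_{8}  ⟹  sig = [2:1,1,2]
  P = {4,9}:  v_{4} + v_{9} = v_{1} + 2·v_{7} + 2·v_{8}  ⟹  sig = [2:1,2,2]
  P = {6,7,8}:  v_{6} + v_{7} + v_{8} = v_{9}  ⟹  sig = [3:1]
  P = {1,5,7,8}:  v_{1} + v_{5} + v_{7} + v_{8} = v_{4}  ⟹  sig = [4:1]

Hence PRS(X_Σ) =
{ [2:] ×3,  [2:1],  [2:1,1] ×2,  [2:1,1,1] ×4,  [2:1,1,2],  [2:1,2,2],  [3:1],  [4:1] }


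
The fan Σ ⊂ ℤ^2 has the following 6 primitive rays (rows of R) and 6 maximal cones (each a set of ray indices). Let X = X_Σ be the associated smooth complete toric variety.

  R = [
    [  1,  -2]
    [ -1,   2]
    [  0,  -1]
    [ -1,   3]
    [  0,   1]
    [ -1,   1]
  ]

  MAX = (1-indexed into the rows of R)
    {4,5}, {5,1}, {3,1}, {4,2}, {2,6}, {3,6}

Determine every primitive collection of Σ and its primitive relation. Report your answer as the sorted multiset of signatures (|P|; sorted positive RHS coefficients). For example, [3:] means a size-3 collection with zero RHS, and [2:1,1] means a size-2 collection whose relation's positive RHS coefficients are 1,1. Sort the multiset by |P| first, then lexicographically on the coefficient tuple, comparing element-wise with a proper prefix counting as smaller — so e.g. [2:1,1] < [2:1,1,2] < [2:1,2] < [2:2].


Δ(Σ) — 6 vertices, 9 min non-faces:

  P = {1,2}:  v_{1} + v_{2} = 0  ⟹  sig = [2:]
  P = {3,5}:  v_{3} + v_{5} = 0  ⟹  sig = [2:]
  P = {1,4}:  v_{1} + v_{4} = v_{5}  ⟹  sig = [2:1]
  P = {1,6}:  v_{1} + v_{6} = v_{3}  ⟹  sig = [2:1]
  P = {2,3}:  v_{2} + v_{3} = v_{6}  ⟹  sig = [2:1]
  P = {2,5}:  v_{2} + v_{5} = v_{4}  ⟹  sig = [2:1]
  P = {3,4}:  v_{3} + v_{4} = v_{2}  ⟹  sig = [2:1]
  P = {5,6}:  v_{5} + v_{6} = v_{2}  ⟹  sig = [2:1]
  P = {4,6}:  v_{4} + v_{6} = 2·v_{2}  ⟹  sig = [2:2]

Hence PRS(X_Σ) =
{ [2:] ×2,  [2:1] ×6,  [2:2] }


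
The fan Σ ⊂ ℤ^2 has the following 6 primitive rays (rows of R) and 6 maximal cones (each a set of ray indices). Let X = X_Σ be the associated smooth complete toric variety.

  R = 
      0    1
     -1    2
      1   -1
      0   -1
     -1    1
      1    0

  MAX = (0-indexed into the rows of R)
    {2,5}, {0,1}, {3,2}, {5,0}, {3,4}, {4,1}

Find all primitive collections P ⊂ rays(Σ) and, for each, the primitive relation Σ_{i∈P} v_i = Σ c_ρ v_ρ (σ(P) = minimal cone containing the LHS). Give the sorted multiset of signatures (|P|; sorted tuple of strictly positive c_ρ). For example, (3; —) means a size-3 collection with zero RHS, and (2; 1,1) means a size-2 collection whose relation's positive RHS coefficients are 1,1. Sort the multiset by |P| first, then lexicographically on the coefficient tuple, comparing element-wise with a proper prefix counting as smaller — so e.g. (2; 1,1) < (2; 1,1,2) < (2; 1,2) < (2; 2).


|primitive collections| = 9. Relations:

  • {0,3}:  v_{0} + v_{3} = 0 — sig = (2; —)
  • {2,4}:  v_{2} + v_{4} = 0 — sig = (2; —)
  • {0,2}:  v_{0} + v_{2} = v_{5} — sig = (2; 1)
  • {0,4}:  v_{0} + v_{4} = v_{1} — sig = (2; 1)
  • {1,2}:  v_{1} + v_{2} = v_{0} — sig = (2; 1)
  • {1,3}:  v_{1} + v_{3} = v_{4} — sig = (2; 1)
  • {3,5}:  v_{3} + v_{5} = v_{2} — sig = (2; 1)
  • {4,5}:  v_{4} + v_{5} = v_{0} — sig = (2; 1)
  • {1,5}:  v_{1} + v_{5} = 2·v_{0} — sig = (2; 2)

Sorted signature multiset PRS(X):
{ (2; —) ×2,  (2; 1) ×6,  (2; 2) }


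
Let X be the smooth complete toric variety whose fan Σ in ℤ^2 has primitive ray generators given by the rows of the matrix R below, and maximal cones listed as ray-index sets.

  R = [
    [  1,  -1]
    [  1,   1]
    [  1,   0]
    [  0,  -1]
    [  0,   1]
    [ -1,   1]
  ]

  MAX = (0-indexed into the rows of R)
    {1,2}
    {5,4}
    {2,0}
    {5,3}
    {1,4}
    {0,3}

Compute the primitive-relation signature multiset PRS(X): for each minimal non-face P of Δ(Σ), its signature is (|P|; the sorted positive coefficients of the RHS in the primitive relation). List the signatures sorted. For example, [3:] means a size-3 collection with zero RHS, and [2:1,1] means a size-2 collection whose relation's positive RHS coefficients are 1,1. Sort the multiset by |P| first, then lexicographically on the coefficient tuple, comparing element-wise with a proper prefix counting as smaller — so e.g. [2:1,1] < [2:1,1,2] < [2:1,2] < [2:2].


9 minimal non-faces of Δ(Σ) (on 6 rays):

  {0,5}:  v_{0} + v_{5} = 0 — sig = [2:]
  {3,4}:  v_{3} + v_{4} = 0 — sig = [2:]
  {0,4}:  v_{0} + v_{4} = v_{2} — sig = [2:1]
  {1,3}:  v_{1} + v_{3} = v_{2} — sig = [2:1]
  {2,3}:  v_{2} + v_{3} = v_{0} — sig = [2:1]
  {2,4}:  v_{2} + v_{4} = v_{1} — sig = [2:1]
  {2,5}:  v_{2} + v_{5} = v_{4} — sig = [2:1]
  {0,1}:  v_{0} + v_{1} = 2·v_{2} — sig = [2:2]
  {1,5}:  v_{1} + v_{5} = 2·v_{4} — sig = [2:2]

so the primitive-relation signature multiset is
[[2:], [2:], [2:1], [2:1], [2:1], [2:1], [2:1], [2:2], [2:2]]


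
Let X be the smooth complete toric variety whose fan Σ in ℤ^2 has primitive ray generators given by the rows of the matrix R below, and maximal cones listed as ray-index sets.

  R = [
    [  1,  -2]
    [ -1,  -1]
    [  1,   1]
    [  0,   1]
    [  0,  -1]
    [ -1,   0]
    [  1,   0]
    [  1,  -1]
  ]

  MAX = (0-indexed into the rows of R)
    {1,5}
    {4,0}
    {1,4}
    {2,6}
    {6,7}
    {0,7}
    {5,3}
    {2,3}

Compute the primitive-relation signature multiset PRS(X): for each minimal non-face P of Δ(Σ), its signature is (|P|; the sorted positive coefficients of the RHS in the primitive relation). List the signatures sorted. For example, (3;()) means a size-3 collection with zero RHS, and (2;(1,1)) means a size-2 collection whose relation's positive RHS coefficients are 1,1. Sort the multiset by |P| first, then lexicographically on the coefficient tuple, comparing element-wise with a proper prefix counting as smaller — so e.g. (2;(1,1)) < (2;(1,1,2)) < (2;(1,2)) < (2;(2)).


The 20 primitive collections of Σ (r=8, n=2):

  P = {1,2}:  v_{1} + v_{2} = 0  so sig = (2;())
  P = {3,4}:  v_{3} + v_{4} = 0  so sig = (2;())
  P = {5,6}:  v_{5} + v_{6} = 0  so sig = (2;())
  P = {0,3}:  v_{0} + v_{3} = v_{7}  so sig = (2;(1))
  P = {1,3}:  v_{1} + v_{3} = v_{5}  so sig = (2;(1))
  P = {1,6}:  v_{1} + v_{6} = v_{4}  so sig = (2;(1))
  P = {2,4}:  v_{2} + v_{4} = v_{6}  so sig = (2;(1))
  P = {2,5}:  v_{2} + v_{5} = v_{3}  so sig = (2;(1))
  P = {3,6}:  v_{3} + v_{6} = v_{2}  so sig = (2;(1))
  P = {3,7}:  v_{3} + v_{7} = v_{6}  so sig = (2;(1))
  P = {4,5}:  v_{4} + v_{5} = v_{1}  so sig = (2;(1))
  P = {4,6}:  v_{4} + v_{6} = v_{7}  so sig = (2;(1))
  P = {4,7}:  v_{4} + v_{7} = v_{0}  so sig = (2;(1))
  P = {5,7}:  v_{5} + v_{7} = v_{4}  so sig = (2;(1))
  P = {0,2}:  v_{0} + v_{2} = v_{6} + v_{7}  so sig = (2;(1,1))
  P = {0,5}:  v_{0} + v_{5} = 2·v_{4}  so sig = (2;(2))
  P = {0,6}:  v_{0} + v_{6} = 2·v_{7}  so sig = (2;(2))
  P = {1,7}:  v_{1} + v_{7} = 2·v_{4}  so sig = (2;(2))
  P = {2,7}:  v_{2} + v_{7} = 2·v_{6}  so sig = (2;(2))
  P = {0,1}:  v_{0} + v_{1} = 3·v_{4}  so sig = (2;(3))

Hence PRS(X_Σ) =
    |P|=2: 20 collections, coeffs (), (), (), (1), (1), (1), (1), (1), (1), (1), (1), (1), (1), (1), (1,1), (2), (2), (2), (2), (3)


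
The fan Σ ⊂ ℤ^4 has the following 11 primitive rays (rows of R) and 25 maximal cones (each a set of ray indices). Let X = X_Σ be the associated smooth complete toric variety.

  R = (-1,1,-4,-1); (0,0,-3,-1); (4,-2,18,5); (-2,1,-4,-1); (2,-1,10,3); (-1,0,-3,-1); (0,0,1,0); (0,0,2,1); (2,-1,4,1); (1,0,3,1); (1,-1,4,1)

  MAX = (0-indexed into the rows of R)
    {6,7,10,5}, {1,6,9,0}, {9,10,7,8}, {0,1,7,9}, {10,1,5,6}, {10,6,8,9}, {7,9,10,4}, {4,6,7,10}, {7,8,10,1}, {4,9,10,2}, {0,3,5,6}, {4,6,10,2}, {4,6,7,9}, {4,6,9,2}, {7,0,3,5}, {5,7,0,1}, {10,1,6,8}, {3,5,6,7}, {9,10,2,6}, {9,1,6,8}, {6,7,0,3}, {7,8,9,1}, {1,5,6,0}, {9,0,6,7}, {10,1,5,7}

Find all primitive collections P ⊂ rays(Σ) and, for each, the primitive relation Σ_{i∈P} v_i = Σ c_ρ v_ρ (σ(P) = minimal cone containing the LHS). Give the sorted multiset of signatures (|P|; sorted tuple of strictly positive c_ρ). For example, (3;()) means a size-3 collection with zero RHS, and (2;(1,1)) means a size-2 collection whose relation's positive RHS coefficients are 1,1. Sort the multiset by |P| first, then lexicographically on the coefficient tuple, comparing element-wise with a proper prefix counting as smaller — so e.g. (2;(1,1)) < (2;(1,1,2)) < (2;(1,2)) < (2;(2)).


Primitive collections (25):

  P={0,10}:  v_{0} + v_{10} = 0  so sig = (2;())
  P={3,8}:  v_{3} + v_{8} = 0  so sig = (2;())
  P={5,9}:  v_{5} + v_{9} = 0  so sig = (2;())
  P={0,8}:  v_{0} + v_{8} = v_{1} + v_{9}  so sig = (2;(1,1))
  P={1,3}:  v_{1} + v_{3} = v_{0} + v_{5}  so sig = (2;(1,1))
  P={1,4}:  v_{1} + v_{4} = v_{9} + v_{10}  so sig = (2;(1,1))
  P={5,8}:  v_{5} + v_{8} = v_{1} + v_{10}  so sig = (2;(1,1))
  P={0,2}:  v_{0} + v_{2} = v_{4} + v_{6} + v_{9}  so sig = (2;(1,1,1))
  P={0,4}:  v_{0} + v_{4} = v_{6} + v_{7} + v_{9}  so sig = (2;(1,1,1))
  P={2,5}:  v_{2} + v_{5} = v_{4} + v_{6} + v_{10}  so sig = (2;(1,1,1))
  P={3,9}:  v_{3} + v_{9} = v_{0} + v_{6} + v_{7}  so sig = (2;(1,1,1))
  P={3,10}:  v_{3} + v_{10} = v_{5} + v_{6} + v_{7}  so sig = (2;(1,1,1))
  P={4,5}:  v_{4} + v_{5} = v_{6} + v_{7} + v_{10}  so sig = (2;(1,1,1))
  P={2,3}:  v_{2} + v_{3} = v_{4} + 2·v_{6} + v_{7}  so sig = (2;(1,1,2))
  P={1,2}:  v_{1} + v_{2} = v_{6} + 2·v_{9} + 2·v_{10}  so sig = (2;(1,2,2))
  P={2,8}:  v_{2} + v_{8} = v_{6} + 3·v_{9} + 3·v_{10}  so sig = (2;(1,3,3))
  P={2,7}:  v_{2} + v_{7} = 2·v_{4}  so sig = (2;(2))
  P={3,4}:  v_{3} + v_{4} = 2·v_{6} + 2·v_{7}  so sig = (2;(2,2))
  P={4,8}:  v_{4} + v_{8} = 2·v_{9} + 2·v_{10}  so sig = (2;(2,2))
  P={1,6,7}:  v_{1} + v_{6} + v_{7} = 0  so sig = (3;())
  P={1,9,10}:  v_{1} + v_{9} + v_{10} = v_{8}  so sig = (3;(1))
  P={6,7,8}:  v_{6} + v_{7} + v_{8} = v_{9} + v_{10}  so sig = (3;(1,1))
  P={0,5,6,7}:  v_{0} + v_{5} + v_{6} + v_{7} = v_{3}  so sig = (4;(1))
  P={4,6,9,10}:  v_{4} + v_{6} + v_{9} + v_{10} = v_{2}  so sig = (4;(1))
  P={6,7,9,10}:  v_{6} + v_{7} + v_{9} + v_{10} = v_{4}  so sig = (4;(1))

so the primitive-relation signature multiset is
{ (2;()) ×3,  (2;(1,1)) ×4,  (2;(1,1,1)) ×6,  (2;(1,1,2)),  (2;(1,2,2)),  (2;(1,3,3)),  (2;(2)),  (2;(2,2)) ×2,  (3;()),  (3;(1)),  (3;(1,1)),  (4;(1)) ×3 }
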